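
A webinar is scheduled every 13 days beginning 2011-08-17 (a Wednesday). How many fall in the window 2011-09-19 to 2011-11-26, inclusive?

Occurrences land 13·i days after 2011-08-17 for i = 0, 1, 2, …
2011-09-19 is 33 days after the start; 33 ÷ 13 = 2 remainder 7; since the remainder is 7, round up to i = 3. First occurrence in the window: #4 on 2011-09-25 (3×13 = 39 days in).
2011-11-26 is 101 days after the start; 101 ÷ 13 = 7 remainder 10. Last occurrence in the window: #8 on 2011-11-16.
Occurrences #4 through #8: 5 in total.

5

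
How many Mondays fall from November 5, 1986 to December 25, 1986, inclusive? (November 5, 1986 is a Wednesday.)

November 5, 1986 is a Wednesday; the first Monday on or after it is November 10, 1986 (5 days later).
From November 10, 1986 to December 25, 1986: 20 + 25 = 45 days (rest of November, December).
45 ÷ 7 = 6 full weeks with remainder 3, so 6 more Mondays after the first → 7.

7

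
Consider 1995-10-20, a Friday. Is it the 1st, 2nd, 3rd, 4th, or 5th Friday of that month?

3rd

Day 20 falls in week ⌈20/7⌉ of the month.
Days 1–7 hold the 1st Friday, 8–14 the 2nd, 15–21 the 3rd, 22–28 the 4th, 29–31 the 5th.
20 is in the range for the 3rd.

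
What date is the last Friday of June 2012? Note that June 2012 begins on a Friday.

2012-06-29

June 2012 begins on a Friday, so the first Friday is June 1.
June 2012 has 30 days. Adding weeks: 1, 8, 15, 22, 29 — the last one ≤ 30 is the 29th.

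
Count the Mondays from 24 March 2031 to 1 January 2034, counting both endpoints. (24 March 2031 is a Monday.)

24 March 2031 is a Monday; the first Monday on or after it is 24 March 2031.
From 24 March 2031 to 1 January 2034: 282 + 366 + 365 + 1 = 1014 days (rest of 2031, 2032, 2033, to 1 January 2034 in 2034).
1014 ÷ 7 = 144 full weeks with remainder 6, so 144 more Mondays after the first → 145.

145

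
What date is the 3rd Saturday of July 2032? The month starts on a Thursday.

2032-07-17

July 2032 begins on a Thursday, so the first Saturday is July 3 (2 days later).
The 3rd Saturday is 2 weeks later: 3 + 14 = 17.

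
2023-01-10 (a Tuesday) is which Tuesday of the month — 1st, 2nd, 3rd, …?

Day 10 falls in week ⌈10/7⌉ of the month.
Days 1–7 hold the 1st Tuesday, 8–14 the 2nd, 15–21 the 3rd, 22–28 the 4th, 29–31 the 5th.
10 is in the range for the 2nd.

2nd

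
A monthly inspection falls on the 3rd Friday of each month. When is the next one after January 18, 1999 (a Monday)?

February 19, 1999

January 1999 starts on a Friday; its first Friday is the 1st, so the 3rd Friday is the 15th — January 15, 1999.
That is not after January 18, 1999, so look at February 1999.
February 1999 starts on a Monday; its first Friday is the 5th, so the 3rd Friday is the 19th — February 19, 1999.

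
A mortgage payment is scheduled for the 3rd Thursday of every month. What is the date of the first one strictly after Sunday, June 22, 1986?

June 1986 starts on a Sunday; its first Thursday is the 5th, so the 3rd Thursday is the 19th — June 19, 1986.
That is not after June 22, 1986, so look at July 1986.
July 1986 starts on a Tuesday; its first Thursday is the 3rd, so the 3rd Thursday is the 17th — July 17, 1986.

July 17, 1986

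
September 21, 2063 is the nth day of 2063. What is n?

Days in months before September: 31 + 28 + 31 + 30 + 31 + 30 + 31 + 31 = 243.
Plus 21 days into September → day 264.

264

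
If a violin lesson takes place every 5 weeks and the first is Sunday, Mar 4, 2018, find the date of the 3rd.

The 3rd occurrence is 2 intervals after the first: 2 × 35 = 70 days after Mar 4, 2018.
Mar has 31 days — 27 days to the end of Mar leaves 43.
Apr has 30 days (13 left).
13 days into May → May 13, 2018.

May 13, 2018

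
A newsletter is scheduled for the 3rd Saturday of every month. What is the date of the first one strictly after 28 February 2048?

21 March 2048

February 2048 starts on a Saturday; its first Saturday is the 1st, so the 3rd Saturday is the 15th — 15 February 2048.
That is not after 28 February 2048, so look at March 2048.
March 2048 starts on a Sunday; its first Saturday is the 7th, so the 3rd Saturday is the 21st — 21 March 2048.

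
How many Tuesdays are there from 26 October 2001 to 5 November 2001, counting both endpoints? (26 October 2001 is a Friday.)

1

26 October 2001 is a Friday; the first Tuesday on or after it is 30 October 2001 (4 days later).
From 30 October 2001 to 5 November 2001: 1 + 5 = 6 days (rest of October, November).
6 ÷ 7 = 0 full weeks with remainder 6, so 0 more Tuesdays after the first → 1.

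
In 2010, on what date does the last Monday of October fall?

The first Monday of October 2010 is October 4.
October 2010 has 31 days. Adding weeks: 4, 11, 18, 25 — the last one ≤ 31 is the 25th.

25 October 2010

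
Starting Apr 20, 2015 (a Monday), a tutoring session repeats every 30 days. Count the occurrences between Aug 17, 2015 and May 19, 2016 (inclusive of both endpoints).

10

Occurrences land 30·i days after Apr 20, 2015 for i = 0, 1, 2, …
Aug 17, 2015 is 119 days after the start; 119 ÷ 30 = 3 remainder 29; since the remainder is 29, round up to i = 4. First occurrence in the window: #5 on Aug 18, 2015 (4×30 = 120 days in).
May 19, 2016 is 395 days after the start; 395 ÷ 30 = 13 remainder 5. Last occurrence in the window: #14 on May 14, 2016.
Occurrences #5 through #14: 10 in total.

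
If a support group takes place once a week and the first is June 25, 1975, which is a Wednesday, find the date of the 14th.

The 14th occurrence is 13 intervals after the first: 13 × 7 = 91 days after June 25, 1975.
June has 30 days — 5 days to the end of June leaves 86.
July has 31 days (55 left).
August has 31 days (24 left).
24 days into September → September 24, 1975.

September 24, 1975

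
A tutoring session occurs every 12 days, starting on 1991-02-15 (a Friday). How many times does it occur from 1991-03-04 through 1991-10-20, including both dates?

Occurrences land 12·i days after 1991-02-15 for i = 0, 1, 2, …
1991-03-04 is 17 days after the start; 17 ÷ 12 = 1 remainder 5; since the remainder is 5, round up to i = 2. First occurrence in the window: #3 on 1991-03-11 (2×12 = 24 days in).
1991-10-20 is 247 days after the start; 247 ÷ 12 = 20 remainder 7. Last occurrence in the window: #21 on 1991-10-13.
Occurrences #3 through #21: 19 in total.

19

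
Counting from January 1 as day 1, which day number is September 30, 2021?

Days in months before September: 31 + 28 + 31 + 30 + 31 + 30 + 31 + 31 = 243.
Plus 30 days into September → day 273.

273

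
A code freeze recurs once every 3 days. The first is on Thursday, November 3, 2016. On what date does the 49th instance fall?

The 49th occurrence is 48 intervals after the first: 48 × 3 = 144 days after November 3, 2016.
November has 30 days — 27 days to the end of November leaves 117.
December has 31 days (86 left).
January has 31 days (55 left).
February has 28 days (27 left).
27 days into March → March 27, 2017.

March 27, 2017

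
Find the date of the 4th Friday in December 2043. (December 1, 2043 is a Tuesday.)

December 2043 begins on a Tuesday, so the first Friday is December 4 (3 days later).
The 4th Friday is 3 weeks later: 4 + 21 = 25.

25 December 2043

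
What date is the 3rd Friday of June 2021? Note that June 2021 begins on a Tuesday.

18 June 2021

June 2021 begins on a Tuesday, so the first Friday is June 4 (3 days later).
The 3rd Friday is 2 weeks later: 4 + 14 = 18.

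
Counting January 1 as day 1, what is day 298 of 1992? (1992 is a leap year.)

October 24, 1992

January has 31 days (298 − 31 = 267 remain).
February has 29 days (267 − 29 = 238 remain).
March has 31 days (238 − 31 = 207 remain).
April has 30 days (207 − 30 = 177 remain).
May has 31 days (177 − 31 = 146 remain).
June has 30 days (146 − 30 = 116 remain).
July has 31 days (116 − 31 = 85 remain).
August has 31 days (85 − 31 = 54 remain).
September has 30 days (54 − 30 = 24 remain).
24 into October → October 24.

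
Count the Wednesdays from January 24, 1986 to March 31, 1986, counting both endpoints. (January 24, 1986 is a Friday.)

9

January 24, 1986 is a Friday; the first Wednesday on or after it is January 29, 1986 (5 days later).
From January 29, 1986 to March 31, 1986: 2 + 28 + 31 = 61 days (rest of January, February, March).
61 ÷ 7 = 8 full weeks with remainder 5, so 8 more Wednesdays after the first → 9.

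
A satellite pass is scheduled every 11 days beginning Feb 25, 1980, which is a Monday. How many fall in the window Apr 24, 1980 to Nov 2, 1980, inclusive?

Occurrences land 11·i days after Feb 25, 1980 for i = 0, 1, 2, …
Apr 24, 1980 is 59 days after the start; 59 ÷ 11 = 5 remainder 4; since the remainder is 4, round up to i = 6. First occurrence in the window: #7 on May 1, 1980 (6×11 = 66 days in).
Nov 2, 1980 is 251 days after the start; 251 ÷ 11 = 22 remainder 9. Last occurrence in the window: #23 on Oct 24, 1980.
Occurrences #7 through #23: 17 in total.

17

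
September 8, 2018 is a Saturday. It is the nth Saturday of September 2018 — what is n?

2nd

Day 8 falls in week ⌈8/7⌉ of the month.
Days 1–7 hold the 1st Saturday, 8–14 the 2nd, 15–21 the 3rd, 22–28 the 4th, 29–31 the 5th.
8 is in the range for the 2nd.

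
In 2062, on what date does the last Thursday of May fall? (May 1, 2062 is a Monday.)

25 May 2062

May 2062 begins on a Monday, so the first Thursday is May 4 (3 days later).
May 2062 has 31 days. Adding weeks: 4, 11, 18, 25 — the last one ≤ 31 is the 25th.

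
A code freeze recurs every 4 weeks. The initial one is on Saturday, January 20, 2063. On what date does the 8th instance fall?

August 4, 2063

The 8th occurrence is 7 intervals after the first: 7 × 28 = 196 days after January 20, 2063.
January has 31 days — 11 days to the end of January leaves 185.
February has 28 days (157 left).
March has 31 days (126 left).
April has 30 days (96 left).
May has 31 days (65 left).
June has 30 days (35 left).
July has 31 days (4 left).
4 days into August → August 4, 2063.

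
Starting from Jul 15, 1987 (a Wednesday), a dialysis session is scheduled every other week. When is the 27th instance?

The 27th occurrence is 26 intervals after the first: 26 × 14 = 364 days after Jul 15, 1987.
Jul has 31 days — 16 days to the end of Jul leaves 348.
Aug has 31 days (317 left).
Sep has 30 days (287 left).
Oct has 31 days (256 left).
Nov has 30 days (226 left).
Dec has 31 days (195 left).
Jan has 31 days (164 left).
Feb has 29 days (135 left).
Mar has 31 days (104 left).
Apr has 30 days (74 left).
May has 31 days (43 left).
Jun has 30 days (13 left).
13 days into Jul → Jul 13, 1988.

Jul 13, 1988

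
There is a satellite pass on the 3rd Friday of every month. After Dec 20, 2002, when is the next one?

Dec 2002 starts on a Sunday; its first Friday is the 6th, so the 3rd Friday is the 20th — Dec 20, 2002.
That is not after Dec 20, 2002, so look at Jan 2003.
Jan 2003 starts on a Wednesday; its first Friday is the 3rd, so the 3rd Friday is the 17th — Jan 17, 2003.

Jan 17, 2003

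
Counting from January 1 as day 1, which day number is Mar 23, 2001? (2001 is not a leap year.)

82

Days in months before Mar: 31 + 28 = 59.
Plus 23 days into Mar → day 82.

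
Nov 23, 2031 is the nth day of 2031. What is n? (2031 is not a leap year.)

Days in months before Nov: 31 + 28 + 31 + 30 + 31 + 30 + 31 + 31 + 30 + 31 = 304.
Plus 23 days into Nov → day 327.

327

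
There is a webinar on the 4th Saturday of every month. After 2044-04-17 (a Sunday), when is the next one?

April 2044 starts on a Friday; its first Saturday is the 2nd, so the 4th Saturday is the 23rd — 2044-04-23.
2044-04-23 is after 2044-04-17, so that is the next one.

2044-04-23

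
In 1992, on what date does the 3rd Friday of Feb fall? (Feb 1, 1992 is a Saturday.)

Feb 1992 begins on a Saturday, so the first Friday is Feb 7 (6 days later).
The 3rd Friday is 2 weeks later: 7 + 14 = 21.

Feb 21, 1992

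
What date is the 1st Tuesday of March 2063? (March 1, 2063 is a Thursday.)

March 6, 2063

March 2063 begins on a Thursday, so the first Tuesday is March 6 (5 days later).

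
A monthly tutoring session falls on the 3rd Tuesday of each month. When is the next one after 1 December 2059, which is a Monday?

December 2059 starts on a Monday; its first Tuesday is the 2nd, so the 3rd Tuesday is the 16th — 16 December 2059.
16 December 2059 is after 1 December 2059, so that is the next one.

16 December 2059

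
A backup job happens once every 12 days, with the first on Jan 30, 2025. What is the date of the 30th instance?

The 30th occurrence is 29 intervals after the first: 29 × 12 = 348 days after Jan 30, 2025.
Jan has 31 days — 1 day to the end of Jan leaves 347.
Feb has 28 days (319 left).
Mar has 31 days (288 left).
Apr has 30 days (258 left).
May has 31 days (227 left).
Jun has 30 days (197 left).
Jul has 31 days (166 left).
Aug has 31 days (135 left).
Sep has 30 days (105 left).
Oct has 31 days (74 left).
Nov has 30 days (44 left).
Dec has 31 days (13 left).
13 days into Jan → Jan 13, 2026.

Jan 13, 2026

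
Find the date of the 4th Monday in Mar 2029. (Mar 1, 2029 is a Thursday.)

Mar 26, 2029

Mar 2029 begins on a Thursday, so the first Monday is Mar 5 (4 days later).
The 4th Monday is 3 weeks later: 5 + 21 = 26.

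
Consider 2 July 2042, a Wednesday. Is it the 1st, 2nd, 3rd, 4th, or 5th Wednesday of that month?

1st

Day 2 falls in week ⌈2/7⌉ of the month.
Days 1–7 hold the 1st Wednesday, 8–14 the 2nd, 15–21 the 3rd, 22–28 the 4th, 29–31 the 5th.
2 is in the range for the 1st.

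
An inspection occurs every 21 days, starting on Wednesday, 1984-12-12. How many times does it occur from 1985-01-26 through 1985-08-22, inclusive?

Occurrences land 21·i days after 1984-12-12 for i = 0, 1, 2, …
1985-01-26 is 45 days after the start; 45 ÷ 21 = 2 remainder 3; since the remainder is 3, round up to i = 3. First occurrence in the window: #4 on 1985-02-13 (3×21 = 63 days in).
1985-08-22 is 253 days after the start; 253 ÷ 21 = 12 remainder 1. Last occurrence in the window: #13 on 1985-08-21.
Occurrences #4 through #13: 10 in total.

10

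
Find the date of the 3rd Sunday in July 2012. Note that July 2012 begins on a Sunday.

July 2012 begins on a Sunday, so the first Sunday is July 1.
The 3rd Sunday is 2 weeks later: 1 + 14 = 15.

July 15, 2012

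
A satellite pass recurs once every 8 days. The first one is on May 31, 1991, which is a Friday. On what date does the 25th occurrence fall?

The 25th occurrence is 24 intervals after the first: 24 × 8 = 192 days after May 31, 1991.
May has 31 days — 0 days to the end of May leaves 192.
Jun has 30 days (162 left).
Jul has 31 days (131 left).
Aug has 31 days (100 left).
Sep has 30 days (70 left).
Oct has 31 days (39 left).
Nov has 30 days (9 left).
9 days into Dec → Dec 9, 1991.

Dec 9, 1991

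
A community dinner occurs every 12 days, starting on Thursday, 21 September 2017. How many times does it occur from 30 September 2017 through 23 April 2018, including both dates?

17

Occurrences land 12·i days after 21 September 2017 for i = 0, 1, 2, …
30 September 2017 is 9 days after the start; 9 ÷ 12 = 0 remainder 9; since the remainder is 9, round up to i = 1. First occurrence in the window: #2 on 3 October 2017 (1×12 = 12 days in).
23 April 2018 is 214 days after the start; 214 ÷ 12 = 17 remainder 10. Last occurrence in the window: #18 on 13 April 2018.
Occurrences #2 through #18: 17 in total.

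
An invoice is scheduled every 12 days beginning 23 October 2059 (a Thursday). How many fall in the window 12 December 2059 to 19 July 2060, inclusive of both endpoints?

18

Occurrences land 12·i days after 23 October 2059 for i = 0, 1, 2, …
12 December 2059 is 50 days after the start; 50 ÷ 12 = 4 remainder 2; since the remainder is 2, round up to i = 5. First occurrence in the window: #6 on 22 December 2059 (5×12 = 60 days in).
19 July 2060 is 270 days after the start; 270 ÷ 12 = 22 remainder 6. Last occurrence in the window: #23 on 13 July 2060.
Occurrences #6 through #23: 18 in total.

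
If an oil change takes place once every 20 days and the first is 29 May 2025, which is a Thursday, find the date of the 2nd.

The 2nd occurrence is 1 interval after the first: 1 × 20 = 20 days after 29 May 2025.
May has 31 days — 2 days to the end of May leaves 18.
18 days into June → 18 June 2025.

18 June 2025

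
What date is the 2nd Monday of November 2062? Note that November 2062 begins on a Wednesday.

November 2062 begins on a Wednesday, so the first Monday is November 6 (5 days later).
The 2nd Monday is 1 weeks later: 6 + 7 = 13.

2062-11-13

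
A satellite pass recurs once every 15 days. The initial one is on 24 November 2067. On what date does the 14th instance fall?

The 14th occurrence is 13 intervals after the first: 13 × 15 = 195 days after 24 November 2067.
November has 30 days — 6 days to the end of November leaves 189.
December has 31 days (158 left).
January has 31 days (127 left).
February has 29 days (98 left).
March has 31 days (67 left).
April has 30 days (37 left).
May has 31 days (6 left).
6 days into June → 6 June 2068.

6 June 2068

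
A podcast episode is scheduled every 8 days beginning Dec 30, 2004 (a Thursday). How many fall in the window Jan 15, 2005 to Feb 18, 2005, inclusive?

Occurrences land 8·i days after Dec 30, 2004 for i = 0, 1, 2, …
Jan 15, 2005 is 16 days after the start; 16 ÷ 8 = 2 remainder 0. First occurrence in the window: #3 on Jan 15, 2005 (2×8 = 16 days in).
Feb 18, 2005 is 50 days after the start; 50 ÷ 8 = 6 remainder 2. Last occurrence in the window: #7 on Feb 16, 2005.
Occurrences #3 through #7: 5 in total.

5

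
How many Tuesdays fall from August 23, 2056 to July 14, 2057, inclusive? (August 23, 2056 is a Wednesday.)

46

August 23, 2056 is a Wednesday; the first Tuesday on or after it is August 29, 2056 (6 days later).
From August 29, 2056 to July 14, 2057: 124 + 195 = 319 days (rest of 2056, to July 14, 2057 in 2057).
319 ÷ 7 = 45 full weeks with remainder 4, so 45 more Tuesdays after the first → 46.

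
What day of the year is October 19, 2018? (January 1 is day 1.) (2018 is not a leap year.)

Days in months before October: 31 + 28 + 31 + 30 + 31 + 30 + 31 + 31 + 30 = 273.
Plus 19 days into October → day 292.

292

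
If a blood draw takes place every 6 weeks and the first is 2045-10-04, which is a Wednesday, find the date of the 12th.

2047-01-09

The 12th occurrence is 11 intervals after the first: 11 × 42 = 462 days after 2045-10-04.
October has 31 days — 27 days to the end of October leaves 435.
From end of October to end of 2045 is 61 days (374 left).
2046 has 365 days (9 left).
9 days into January → 2047-01-09.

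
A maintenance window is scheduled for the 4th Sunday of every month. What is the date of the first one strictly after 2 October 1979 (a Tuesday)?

28 October 1979

October 1979 starts on a Monday; its first Sunday is the 7th, so the 4th Sunday is the 28th — 28 October 1979.
28 October 1979 is after 2 October 1979, so that is the next one.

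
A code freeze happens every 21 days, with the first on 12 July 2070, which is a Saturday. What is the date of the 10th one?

The 10th occurrence is 9 intervals after the first: 9 × 21 = 189 days after 12 July 2070.
July has 31 days — 19 days to the end of July leaves 170.
August has 31 days (139 left).
September has 30 days (109 left).
October has 31 days (78 left).
November has 30 days (48 left).
December has 31 days (17 left).
17 days into January → 17 January 2071.

17 January 2071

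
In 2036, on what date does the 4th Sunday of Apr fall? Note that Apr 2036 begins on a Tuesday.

Apr 2036 begins on a Tuesday, so the first Sunday is Apr 6 (5 days later).
The 4th Sunday is 3 weeks later: 6 + 21 = 27.

Apr 27, 2036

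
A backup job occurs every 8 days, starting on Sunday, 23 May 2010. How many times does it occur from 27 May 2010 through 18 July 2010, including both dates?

Occurrences land 8·i days after 23 May 2010 for i = 0, 1, 2, …
27 May 2010 is 4 days after the start; 4 ÷ 8 = 0 remainder 4; since the remainder is 4, round up to i = 1. First occurrence in the window: #2 on 31 May 2010 (1×8 = 8 days in).
18 July 2010 is 56 days after the start; 56 ÷ 8 = 7 remainder 0. Last occurrence in the window: #8 on 18 July 2010.
Occurrences #2 through #8: 7 in total.

7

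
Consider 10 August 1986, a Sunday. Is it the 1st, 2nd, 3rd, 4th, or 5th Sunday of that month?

Day 10 falls in week ⌈10/7⌉ of the month.
Days 1–7 hold the 1st Sunday, 8–14 the 2nd, 15–21 the 3rd, 22–28 the 4th, 29–31 the 5th.
10 is in the range for the 2nd.

2nd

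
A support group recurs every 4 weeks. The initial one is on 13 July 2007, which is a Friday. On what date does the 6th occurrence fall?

The 6th occurrence is 5 intervals after the first: 5 × 28 = 140 days after 13 July 2007.
July has 31 days — 18 days to the end of July leaves 122.
August has 31 days (91 left).
September has 30 days (61 left).
October has 31 days (30 left).
30 days into November → 30 November 2007.

30 November 2007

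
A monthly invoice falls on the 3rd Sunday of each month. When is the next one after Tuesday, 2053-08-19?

2053-09-21

August 2053 starts on a Friday; its first Sunday is the 3rd, so the 3rd Sunday is the 17th — 2053-08-17.
That is not after 2053-08-19, so look at September 2053.
September 2053 starts on a Monday; its first Sunday is the 7th, so the 3rd Sunday is the 21st — 2053-09-21.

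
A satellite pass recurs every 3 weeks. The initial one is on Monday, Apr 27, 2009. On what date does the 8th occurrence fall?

Sep 21, 2009

The 8th occurrence is 7 intervals after the first: 7 × 21 = 147 days after Apr 27, 2009.
Apr has 30 days — 3 days to the end of Apr leaves 144.
May has 31 days (113 left).
Jun has 30 days (83 left).
Jul has 31 days (52 left).
Aug has 31 days (21 left).
21 days into Sep → Sep 21, 2009.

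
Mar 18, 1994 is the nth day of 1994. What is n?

77

Days in months before Mar: 31 + 28 = 59.
Plus 18 days into Mar → day 77.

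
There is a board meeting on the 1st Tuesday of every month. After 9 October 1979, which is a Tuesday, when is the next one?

6 November 1979

October 1979 starts on a Monday, so its 1st Tuesday is 2 October 1979 (1 day in).
That is not after 9 October 1979, so look at November 1979.
November 1979 starts on a Thursday, so its 1st Tuesday is 6 November 1979 (5 days in).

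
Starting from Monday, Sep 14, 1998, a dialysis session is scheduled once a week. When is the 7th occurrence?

The 7th occurrence is 6 intervals after the first: 6 × 7 = 42 days after Sep 14, 1998.
Sep has 30 days — 16 days to the end of Sep leaves 26.
26 days into Oct → Oct 26, 1998.

Oct 26, 1998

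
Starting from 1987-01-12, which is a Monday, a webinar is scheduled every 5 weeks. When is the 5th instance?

1987-06-01

The 5th occurrence is 4 intervals after the first: 4 × 35 = 140 days after 1987-01-12.
January has 31 days — 19 days to the end of January leaves 121.
February has 28 days (93 left).
March has 31 days (62 left).
April has 30 days (32 left).
May has 31 days (1 left).
1 day into June → 1987-06-01.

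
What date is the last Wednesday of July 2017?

2017-07-26

July 2017 begins on a Saturday, so the first Wednesday is July 5 (4 days later).
July 2017 has 31 days. Adding weeks: 5, 12, 19, 26 — the last one ≤ 31 is the 26th.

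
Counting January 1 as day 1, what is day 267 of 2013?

Jan has 31 days (267 − 31 = 236 remain).
Feb has 28 days (236 − 28 = 208 remain).
Mar has 31 days (208 − 31 = 177 remain).
Apr has 30 days (177 − 30 = 147 remain).
May has 31 days (147 − 31 = 116 remain).
Jun has 30 days (116 − 30 = 86 remain).
Jul has 31 days (86 − 31 = 55 remain).
Aug has 31 days (55 − 31 = 24 remain).
24 into Sep → Sep 24.

Sep 24, 2013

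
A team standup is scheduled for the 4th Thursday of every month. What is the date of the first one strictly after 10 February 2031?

27 February 2031

February 2031 starts on a Saturday; its first Thursday is the 6th, so the 4th Thursday is the 27th — 27 February 2031.
27 February 2031 is after 10 February 2031, so that is the next one.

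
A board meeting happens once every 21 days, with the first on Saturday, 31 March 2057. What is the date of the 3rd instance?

12 May 2057

The 3rd occurrence is 2 intervals after the first: 2 × 21 = 42 days after 31 March 2057.
March has 31 days — 0 days to the end of March leaves 42.
April has 30 days (12 left).
12 days into May → 12 May 2057.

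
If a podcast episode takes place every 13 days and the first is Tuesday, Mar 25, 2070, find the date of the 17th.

The 17th occurrence is 16 intervals after the first: 16 × 13 = 208 days after Mar 25, 2070.
Mar has 31 days — 6 days to the end of Mar leaves 202.
Apr has 30 days (172 left).
May has 31 days (141 left).
Jun has 30 days (111 left).
Jul has 31 days (80 left).
Aug has 31 days (49 left).
Sep has 30 days (19 left).
19 days into Oct → Oct 19, 2070.

Oct 19, 2070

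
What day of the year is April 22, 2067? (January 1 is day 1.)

112

Days in months before April: 31 + 28 + 31 = 90.
Plus 22 days into April → day 112.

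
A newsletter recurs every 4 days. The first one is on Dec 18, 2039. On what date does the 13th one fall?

The 13th occurrence is 12 intervals after the first: 12 × 4 = 48 days after Dec 18, 2039.
Dec has 31 days — 13 days to the end of Dec leaves 35.
Jan has 31 days (4 left).
4 days into Feb → Feb 4, 2040.

Feb 4, 2040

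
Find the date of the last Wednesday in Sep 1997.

Sep 1997 begins on a Monday, so the first Wednesday is Sep 3 (2 days later).
Sep 1997 has 30 days. Adding weeks: 3, 10, 17, 24 — the last one ≤ 30 is the 24th.

Sep 24, 1997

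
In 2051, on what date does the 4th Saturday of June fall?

June 24, 2051

The first Saturday of June 2051 is June 3.
The 4th Saturday is 3 weeks later: 3 + 21 = 24.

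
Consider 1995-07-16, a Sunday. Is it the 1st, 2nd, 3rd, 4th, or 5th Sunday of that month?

Day 16 falls in week ⌈16/7⌉ of the month.
Days 1–7 hold the 1st Sunday, 8–14 the 2nd, 15–21 the 3rd, 22–28 the 4th, 29–31 the 5th.
16 is in the range for the 3rd.

3rd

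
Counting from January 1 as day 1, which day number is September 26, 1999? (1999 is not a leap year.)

269

Days in months before September: 31 + 28 + 31 + 30 + 31 + 30 + 31 + 31 = 243.
Plus 26 days into September → day 269.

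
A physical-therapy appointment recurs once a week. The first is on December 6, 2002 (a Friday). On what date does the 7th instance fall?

January 17, 2003

The 7th occurrence is 6 intervals after the first: 6 × 7 = 42 days after December 6, 2002.
December has 31 days — 25 days to the end of December leaves 17.
17 days into January → January 17, 2003.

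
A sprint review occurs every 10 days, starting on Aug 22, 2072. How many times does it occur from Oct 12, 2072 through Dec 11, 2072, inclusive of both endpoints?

6

Occurrences land 10·i days after Aug 22, 2072 for i = 0, 1, 2, …
Oct 12, 2072 is 51 days after the start; 51 ÷ 10 = 5 remainder 1; since the remainder is 1, round up to i = 6. First occurrence in the window: #7 on Oct 21, 2072 (6×10 = 60 days in).
Dec 11, 2072 is 111 days after the start; 111 ÷ 10 = 11 remainder 1. Last occurrence in the window: #12 on Dec 10, 2072.
Occurrences #7 through #12: 6 in total.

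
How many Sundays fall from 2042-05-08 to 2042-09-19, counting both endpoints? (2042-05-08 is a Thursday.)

19

2042-05-08 is a Thursday; the first Sunday on or after it is 2042-05-11 (3 days later).
From 2042-05-11 to 2042-09-19: 20 + 30 + 31 + 31 + 19 = 131 days (rest of May, June, July, August, September).
131 ÷ 7 = 18 full weeks with remainder 5, so 18 more Sundays after the first → 19.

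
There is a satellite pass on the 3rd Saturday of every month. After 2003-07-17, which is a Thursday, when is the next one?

2003-07-19

July 2003 starts on a Tuesday; its first Saturday is the 5th, so the 3rd Saturday is the 19th — 2003-07-19.
2003-07-19 is after 2003-07-17, so that is the next one.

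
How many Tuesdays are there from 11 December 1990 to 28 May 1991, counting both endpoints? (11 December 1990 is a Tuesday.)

11 December 1990 is a Tuesday; the first Tuesday on or after it is 11 December 1990.
From 11 December 1990 to 28 May 1991: 20 + 31 + 28 + 31 + 30 + 28 = 168 days (rest of December, January, February, March, April, May).
168 ÷ 7 = 24 full weeks with remainder 0, so 24 more Tuesdays after the first → 25.

25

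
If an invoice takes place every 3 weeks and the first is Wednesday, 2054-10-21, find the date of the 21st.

The 21st occurrence is 20 intervals after the first: 20 × 21 = 420 days after 2054-10-21.
October has 31 days — 10 days to the end of October leaves 410.
From end of October to end of 2054 is 61 days (349 left).
January has 31 days (318 left).
February has 28 days (290 left).
March has 31 days (259 left).
April has 30 days (229 left).
May has 31 days (198 left).
June has 30 days (168 left).
July has 31 days (137 left).
August has 31 days (106 left).
September has 30 days (76 left).
October has 31 days (45 left).
November has 30 days (15 left).
15 days into December → 2055-12-15.

2055-12-15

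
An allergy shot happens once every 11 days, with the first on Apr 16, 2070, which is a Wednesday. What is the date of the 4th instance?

May 19, 2070

The 4th occurrence is 3 intervals after the first: 3 × 11 = 33 days after Apr 16, 2070.
Apr has 30 days — 14 days to the end of Apr leaves 19.
19 days into May → May 19, 2070.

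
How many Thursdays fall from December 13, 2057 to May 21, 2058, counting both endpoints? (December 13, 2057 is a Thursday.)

December 13, 2057 is a Thursday; the first Thursday on or after it is December 13, 2057.
From December 13, 2057 to May 21, 2058: 18 + 31 + 28 + 31 + 30 + 21 = 159 days (rest of December, January, February, March, April, May).
159 ÷ 7 = 22 full weeks with remainder 5, so 22 more Thursdays after the first → 23.

23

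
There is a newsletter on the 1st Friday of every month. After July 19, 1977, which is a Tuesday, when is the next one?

August 5, 1977

July 1977 starts on a Friday, so its 1st Friday is July 1, 1977.
That is not after July 19, 1977, so look at August 1977.
August 1977 starts on a Monday, so its 1st Friday is August 5, 1977 (4 days in).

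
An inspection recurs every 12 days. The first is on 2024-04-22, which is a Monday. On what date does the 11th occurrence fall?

2024-08-20

The 11th occurrence is 10 intervals after the first: 10 × 12 = 120 days after 2024-04-22.
April has 30 days — 8 days to the end of April leaves 112.
May has 31 days (81 left).
June has 30 days (51 left).
July has 31 days (20 left).
20 days into August → 2024-08-20.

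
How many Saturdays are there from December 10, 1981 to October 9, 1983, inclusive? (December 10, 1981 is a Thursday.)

December 10, 1981 is a Thursday; the first Saturday on or after it is December 12, 1981 (2 days later).
From December 12, 1981 to October 9, 1983: 19 + 365 + 282 = 666 days (rest of 1981, 1982, to October 9, 1983 in 1983).
666 ÷ 7 = 95 full weeks with remainder 1, so 95 more Saturdays after the first → 96.

96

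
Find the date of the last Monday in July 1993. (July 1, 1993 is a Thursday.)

26 July 1993

July 1993 begins on a Thursday, so the first Monday is July 5 (4 days later).
July 1993 has 31 days. Adding weeks: 5, 12, 19, 26 — the last one ≤ 31 is the 26th.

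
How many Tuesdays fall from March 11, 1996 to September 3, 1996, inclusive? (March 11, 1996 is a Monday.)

26

March 11, 1996 is a Monday; the first Tuesday on or after it is March 12, 1996 (1 day later).
From March 12, 1996 to September 3, 1996: 19 + 30 + 31 + 30 + 31 + 31 + 3 = 175 days (rest of March, April, May, June, July, August, September).
175 ÷ 7 = 25 full weeks with remainder 0, so 25 more Tuesdays after the first → 26.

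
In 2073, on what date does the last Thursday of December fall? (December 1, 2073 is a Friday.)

December 28, 2073

December 2073 begins on a Friday, so the first Thursday is December 7 (6 days later).
December 2073 has 31 days. Adding weeks: 7, 14, 21, 28 — the last one ≤ 31 is the 28th.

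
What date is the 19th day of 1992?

19 January 1992

19 into January → January 19.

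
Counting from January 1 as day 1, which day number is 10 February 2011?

41

Days in months before February: 31 = 31.
Plus 10 days into February → day 41.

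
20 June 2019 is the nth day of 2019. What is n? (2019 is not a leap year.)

171

Days in months before June: 31 + 28 + 31 + 30 + 31 = 151.
Plus 20 days into June → day 171.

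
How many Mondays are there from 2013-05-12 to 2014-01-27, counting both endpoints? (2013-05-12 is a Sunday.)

38

2013-05-12 is a Sunday; the first Monday on or after it is 2013-05-13 (1 day later).
From 2013-05-13 to 2014-01-27: 18 + 30 + 31 + 31 + 30 + 31 + 30 + 31 + 27 = 259 days (rest of May, June, July, August, September, October, November, December, January).
259 ÷ 7 = 37 full weeks with remainder 0, so 37 more Mondays after the first → 38.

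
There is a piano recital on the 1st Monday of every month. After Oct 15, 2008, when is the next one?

Nov 3, 2008

Oct 2008 starts on a Wednesday, so its 1st Monday is Oct 6, 2008 (5 days in).
That is not after Oct 15, 2008, so look at Nov 2008.
Nov 2008 starts on a Saturday, so its 1st Monday is Nov 3, 2008 (2 days in).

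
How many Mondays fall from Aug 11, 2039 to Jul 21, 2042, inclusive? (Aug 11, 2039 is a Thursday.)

Aug 11, 2039 is a Thursday; the first Monday on or after it is Aug 15, 2039 (4 days later).
From Aug 15, 2039 to Jul 21, 2042: 138 + 366 + 365 + 202 = 1071 days (rest of 2039, 2040, 2041, to Jul 21, 2042 in 2042).
1071 ÷ 7 = 153 full weeks with remainder 0, so 153 more Mondays after the first → 154.

154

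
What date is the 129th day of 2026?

9 May 2026

January has 31 days (129 − 31 = 98 remain).
February has 28 days (98 − 28 = 70 remain).
March has 31 days (70 − 31 = 39 remain).
April has 30 days (39 − 30 = 9 remain).
9 into May → May 9.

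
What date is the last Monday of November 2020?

2020-11-30

November 2020 begins on a Sunday, so the first Monday is November 2 (1 day later).
November 2020 has 30 days. Adding weeks: 2, 9, 16, 23, 30 — the last one ≤ 30 is the 30th.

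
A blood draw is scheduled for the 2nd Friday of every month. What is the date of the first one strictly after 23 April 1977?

13 May 1977

April 1977 starts on a Friday; its first Friday is the 1st, so the 2nd Friday is the 8th — 8 April 1977.
That is not after 23 April 1977, so look at May 1977.
May 1977 starts on a Sunday; its first Friday is the 6th, so the 2nd Friday is the 13th — 13 May 1977.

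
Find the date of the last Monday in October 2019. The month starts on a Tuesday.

October 2019 begins on a Tuesday, so the first Monday is October 7 (6 days later).
October 2019 has 31 days. Adding weeks: 7, 14, 21, 28 — the last one ≤ 31 is the 28th.

28 October 2019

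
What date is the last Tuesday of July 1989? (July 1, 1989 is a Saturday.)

July 1989 begins on a Saturday, so the first Tuesday is July 4 (3 days later).
July 1989 has 31 days. Adding weeks: 4, 11, 18, 25 — the last one ≤ 31 is the 25th.

25 July 1989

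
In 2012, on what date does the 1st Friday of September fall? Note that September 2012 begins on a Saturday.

7 September 2012

September 2012 begins on a Saturday, so the first Friday is September 7 (6 days later).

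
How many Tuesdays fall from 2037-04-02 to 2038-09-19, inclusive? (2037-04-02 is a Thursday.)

2037-04-02 is a Thursday; the first Tuesday on or after it is 2037-04-07 (5 days later).
From 2037-04-07 to 2038-09-19: 268 + 262 = 530 days (rest of 2037, to 2038-09-19 in 2038).
530 ÷ 7 = 75 full weeks with remainder 5, so 75 more Tuesdays after the first → 76.

76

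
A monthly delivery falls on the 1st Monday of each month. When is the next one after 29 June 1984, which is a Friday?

2 July 1984

June 1984 starts on a Friday, so its 1st Monday is 4 June 1984 (3 days in).
That is not after 29 June 1984, so look at July 1984.
July 1984 starts on a Sunday, so its 1st Monday is 2 July 1984 (1 day in).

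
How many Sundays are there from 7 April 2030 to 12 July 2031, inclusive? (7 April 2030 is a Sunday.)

66

7 April 2030 is a Sunday; the first Sunday on or after it is 7 April 2030.
From 7 April 2030 to 12 July 2031: 268 + 193 = 461 days (rest of 2030, to 12 July 2031 in 2031).
461 ÷ 7 = 65 full weeks with remainder 6, so 65 more Sundays after the first → 66.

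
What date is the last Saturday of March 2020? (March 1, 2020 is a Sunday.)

March 28, 2020

March 2020 begins on a Sunday, so the first Saturday is March 7 (6 days later).
March 2020 has 31 days. Adding weeks: 7, 14, 21, 28 — the last one ≤ 31 is the 28th.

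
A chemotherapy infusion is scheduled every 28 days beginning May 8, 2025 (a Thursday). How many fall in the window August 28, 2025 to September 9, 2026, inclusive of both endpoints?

14

Occurrences land 28·i days after May 8, 2025 for i = 0, 1, 2, …
August 28, 2025 is 112 days after the start; 112 ÷ 28 = 4 remainder 0. First occurrence in the window: #5 on August 28, 2025 (4×28 = 112 days in).
September 9, 2026 is 489 days after the start; 489 ÷ 28 = 17 remainder 13. Last occurrence in the window: #18 on August 27, 2026.
Occurrences #5 through #18: 14 in total.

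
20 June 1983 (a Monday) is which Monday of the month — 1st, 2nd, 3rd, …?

Day 20 falls in week ⌈20/7⌉ of the month.
Days 1–7 hold the 1st Monday, 8–14 the 2nd, 15–21 the 3rd, 22–28 the 4th, 29–31 the 5th.
20 is in the range for the 3rd.

3rd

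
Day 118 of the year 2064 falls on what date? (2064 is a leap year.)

January has 31 days (118 − 31 = 87 remain).
February has 29 days (87 − 29 = 58 remain).
March has 31 days (58 − 31 = 27 remain).
27 into April → April 27.

April 27, 2064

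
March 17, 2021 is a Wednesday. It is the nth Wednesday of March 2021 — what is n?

3rd

Day 17 falls in week ⌈17/7⌉ of the month.
Days 1–7 hold the 1st Wednesday, 8–14 the 2nd, 15–21 the 3rd, 22–28 the 4th, 29–31 the 5th.
17 is in the range for the 3rd.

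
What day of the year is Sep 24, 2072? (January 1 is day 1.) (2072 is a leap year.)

Days in months before Sep: 31 + 29 + 31 + 30 + 31 + 30 + 31 + 31 = 244.
Plus 24 days into Sep → day 268.

268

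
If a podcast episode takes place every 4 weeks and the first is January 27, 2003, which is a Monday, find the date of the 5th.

The 5th occurrence is 4 intervals after the first: 4 × 28 = 112 days after January 27, 2003.
January has 31 days — 4 days to the end of January leaves 108.
February has 28 days (80 left).
March has 31 days (49 left).
April has 30 days (19 left).
19 days into May → May 19, 2003.

May 19, 2003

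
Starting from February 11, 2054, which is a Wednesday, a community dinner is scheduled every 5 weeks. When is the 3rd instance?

April 22, 2054

The 3rd occurrence is 2 intervals after the first: 2 × 35 = 70 days after February 11, 2054.
February has 28 days — 17 days to the end of February leaves 53.
March has 31 days (22 left).
22 days into April → April 22, 2054.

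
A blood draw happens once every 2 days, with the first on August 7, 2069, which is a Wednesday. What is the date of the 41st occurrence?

October 26, 2069

The 41st occurrence is 40 intervals after the first: 40 × 2 = 80 days after August 7, 2069.
August has 31 days — 24 days to the end of August leaves 56.
September has 30 days (26 left).
26 days into October → October 26, 2069.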